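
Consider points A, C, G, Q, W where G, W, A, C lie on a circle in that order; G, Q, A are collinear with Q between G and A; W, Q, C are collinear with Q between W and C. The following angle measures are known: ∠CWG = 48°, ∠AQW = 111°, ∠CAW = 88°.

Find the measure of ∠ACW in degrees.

1. ∠CAG = 48°  [same arc GC]
2. ∠CQG = 111°  [vertical angles at Q]
3. ∠AQC = 69°  [linear pair at Q on GA]
4. ∠ACW = 63°  [△AQC]

∠ACW = 63°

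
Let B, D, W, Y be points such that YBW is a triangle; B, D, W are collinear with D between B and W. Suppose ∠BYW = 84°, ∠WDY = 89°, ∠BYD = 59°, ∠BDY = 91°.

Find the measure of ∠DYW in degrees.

1. ∠DBY = 30°  [△YBD]
2. ∠WBY = 30°  [D on ray BW]
3. ∠BWY = 66°  [△YBW]
4. ∠DWY = 66°  [D on ray WB]
5. ∠DYW = 25°  [△YDW]

∠DYW = 25°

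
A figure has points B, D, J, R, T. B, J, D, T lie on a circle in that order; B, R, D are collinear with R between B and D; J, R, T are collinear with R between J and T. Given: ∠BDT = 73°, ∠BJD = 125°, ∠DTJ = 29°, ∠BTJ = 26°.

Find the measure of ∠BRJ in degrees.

∠BRJ = 78°

1. ∠BJT = 73°  [same arc BT]
2. ∠DBJ = 29°  [same arc JD]
3. ∠BRJ = 78°  [△BRJ]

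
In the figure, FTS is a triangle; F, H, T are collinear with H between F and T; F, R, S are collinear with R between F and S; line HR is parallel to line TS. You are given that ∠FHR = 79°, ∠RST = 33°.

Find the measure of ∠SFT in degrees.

∠SFT = 68°

1. ∠FTS = 79°  [HR∥TS, corresponding at H]
2. ∠FST = 33°  [R on ray SF]
3. ∠SFT = 68°  [△FTS]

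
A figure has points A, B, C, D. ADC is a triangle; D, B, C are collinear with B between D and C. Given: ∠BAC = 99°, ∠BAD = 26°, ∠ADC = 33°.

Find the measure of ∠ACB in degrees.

1. ∠ADB = 33°  [B on ray DC]
2. ∠ABD = 121°  [△ADB]
3. ∠ABC = 59°  [linear pair at B on DC]
4. ∠ACB = 22°  [△ABC]

∠ACB = 22°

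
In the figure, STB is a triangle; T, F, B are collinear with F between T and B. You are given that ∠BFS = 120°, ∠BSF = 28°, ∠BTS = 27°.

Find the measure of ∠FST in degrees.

1. ∠SFT = 60°  [linear pair at F on TB]
2. ∠FTS = 27°  [F on ray TB]
3. ∠FST = 93°  [△STF]

∠FST = 93°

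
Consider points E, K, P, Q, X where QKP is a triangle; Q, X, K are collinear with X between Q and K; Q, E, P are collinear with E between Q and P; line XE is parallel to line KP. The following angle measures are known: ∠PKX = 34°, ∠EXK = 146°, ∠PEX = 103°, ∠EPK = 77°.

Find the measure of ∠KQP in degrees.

1. ∠PKQ = 34°  [X on ray KQ]
2. ∠KPQ = 77°  [E on ray PQ]
3. ∠KQP = 69°  [△QKP]

∠KQP = 69°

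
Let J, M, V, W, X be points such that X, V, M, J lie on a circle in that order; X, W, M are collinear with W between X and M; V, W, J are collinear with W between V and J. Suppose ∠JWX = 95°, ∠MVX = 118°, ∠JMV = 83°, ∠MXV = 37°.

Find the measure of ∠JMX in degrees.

1. ∠JWM = 85°  [linear pair at W on XM]
2. ∠MJV = 37°  [same arc VM]
3. ∠JMX = 58°  [△MWJ]

∠JMX = 58°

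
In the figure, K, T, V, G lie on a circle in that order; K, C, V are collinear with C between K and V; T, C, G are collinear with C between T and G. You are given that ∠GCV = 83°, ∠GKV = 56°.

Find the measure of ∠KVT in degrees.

1. ∠KCT = 83°  [vertical angles at C]
2. ∠GTV = 56°  [same arc VG]
3. ∠TCV = 97°  [linear pair at C on KV]
4. ∠KVT = 27°  [△TCV]

∠KVT = 27°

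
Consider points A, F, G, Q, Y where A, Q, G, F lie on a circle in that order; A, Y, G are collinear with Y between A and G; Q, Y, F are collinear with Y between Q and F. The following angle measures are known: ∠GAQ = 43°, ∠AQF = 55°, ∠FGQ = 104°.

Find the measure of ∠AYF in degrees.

∠AYF = 98°

1. ∠GFQ = 43°  [same arc QG]
2. ∠AGF = 55°  [same arc AF]
3. ∠FYG = 82°  [△GYF]
4. ∠AYF = 98°  [linear pair at Y on AG]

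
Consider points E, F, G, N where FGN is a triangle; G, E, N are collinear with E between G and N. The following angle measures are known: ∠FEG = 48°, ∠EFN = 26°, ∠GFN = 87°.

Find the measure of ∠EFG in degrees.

∠EFG = 61°

1. ∠FEN = 132°  [linear pair at E on GN]
2. ∠ENF = 22°  [△FEN]
3. ∠FNG = 22°  [E on ray NG]
4. ∠FGN = 71°  [△FGN]
5. ∠EGF = 71°  [E on ray GN]
6. ∠EFG = 61°  [△FGE]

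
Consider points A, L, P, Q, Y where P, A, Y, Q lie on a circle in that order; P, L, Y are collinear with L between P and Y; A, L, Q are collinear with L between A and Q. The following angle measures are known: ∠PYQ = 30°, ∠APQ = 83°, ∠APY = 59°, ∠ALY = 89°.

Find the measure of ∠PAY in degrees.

1. ∠PAQ = 30°  [same arc PQ]
2. ∠AQP = 67°  [△PAQ]
3. ∠AYP = 67°  [same arc PA]
4. ∠PAY = 54°  [△PAY]

∠PAY = 54°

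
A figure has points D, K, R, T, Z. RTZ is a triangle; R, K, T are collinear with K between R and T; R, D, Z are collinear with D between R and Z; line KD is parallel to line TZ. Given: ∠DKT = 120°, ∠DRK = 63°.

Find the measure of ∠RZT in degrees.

∠RZT = 57°

1. ∠DKR = 60°  [linear pair at K on RT]
2. ∠KDR = 57°  [△RKD]
3. ∠RZT = 57°  [KD∥TZ, corresponding at D]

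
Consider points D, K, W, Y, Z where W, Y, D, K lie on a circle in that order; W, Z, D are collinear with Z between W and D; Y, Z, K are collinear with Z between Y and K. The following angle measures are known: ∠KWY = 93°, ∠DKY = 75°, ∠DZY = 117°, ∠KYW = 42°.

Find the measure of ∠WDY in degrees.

1. ∠KDY = 87°  [cyclic WYDK, opposite ∠W+∠D]
2. ∠DYK = 18°  [△YDK]
3. ∠WDY = 45°  [△YZD]

∠WDY = 45°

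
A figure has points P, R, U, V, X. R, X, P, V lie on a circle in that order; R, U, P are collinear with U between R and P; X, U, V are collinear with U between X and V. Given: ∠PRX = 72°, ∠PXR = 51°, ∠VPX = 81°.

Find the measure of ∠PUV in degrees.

1. ∠PVX = 72°  [same arc XP]
2. ∠RPX = 57°  [△RXP]
3. ∠PXV = 27°  [△XPV]
4. ∠RVX = 57°  [same arc RX]
5. ∠PRV = 27°  [same arc PV]
6. ∠RUV = 96°  [△RUV]
7. ∠PUV = 84°  [linear pair at U on RP]

∠PUV = 84°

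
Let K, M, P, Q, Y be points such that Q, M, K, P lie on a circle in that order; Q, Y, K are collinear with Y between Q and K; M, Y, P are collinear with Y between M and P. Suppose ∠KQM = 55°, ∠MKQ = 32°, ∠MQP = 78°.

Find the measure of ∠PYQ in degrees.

∠PYQ = 125°

1. ∠KPM = 55°  [same arc MK]
2. ∠MPQ = 32°  [same arc QM]
3. ∠MKP = 102°  [cyclic QMKP, opposite ∠Q+∠K]
4. ∠KMP = 23°  [△MKP]
5. ∠KQP = 23°  [same arc KP]
6. ∠PYQ = 125°  [△QYP]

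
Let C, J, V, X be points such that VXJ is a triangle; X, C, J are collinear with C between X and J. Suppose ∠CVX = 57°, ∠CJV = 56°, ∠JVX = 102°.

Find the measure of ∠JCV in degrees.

∠JCV = 79°

1. ∠VJX = 56°  [C on ray JX]
2. ∠JXV = 22°  [△VXJ]
3. ∠CXV = 22°  [C on ray XJ]
4. ∠VCX = 101°  [△VXC]
5. ∠JCV = 79°  [linear pair at C on XJ]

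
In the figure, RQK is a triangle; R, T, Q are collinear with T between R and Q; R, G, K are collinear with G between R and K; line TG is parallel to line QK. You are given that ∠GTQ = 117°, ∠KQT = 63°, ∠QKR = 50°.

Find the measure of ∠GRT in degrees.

1. ∠GTR = 63°  [linear pair at T on RQ]
2. ∠RGT = 50°  [TG∥QK, corresponding at G]
3. ∠GRT = 67°  [△RTG]

∠GRT = 67°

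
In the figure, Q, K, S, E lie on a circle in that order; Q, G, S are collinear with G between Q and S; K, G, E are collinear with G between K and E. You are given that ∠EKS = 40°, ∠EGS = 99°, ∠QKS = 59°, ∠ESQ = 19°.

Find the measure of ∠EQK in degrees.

∠EQK = 102°

1. ∠EQS = 40°  [same arc SE]
2. ∠EGQ = 81°  [linear pair at G on QS]
3. ∠EKQ = 19°  [same arc QE]
4. ∠KEQ = 59°  [△QGE]
5. ∠EQK = 102°  [△QKE]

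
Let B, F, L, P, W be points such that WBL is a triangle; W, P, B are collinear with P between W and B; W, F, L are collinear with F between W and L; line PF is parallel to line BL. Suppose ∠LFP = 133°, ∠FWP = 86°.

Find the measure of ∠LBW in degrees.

∠LBW = 47°

1. ∠PFW = 47°  [linear pair at F on WL]
2. ∠FPW = 47°  [△WPF]
3. ∠LBW = 47°  [PF∥BL, corresponding at P]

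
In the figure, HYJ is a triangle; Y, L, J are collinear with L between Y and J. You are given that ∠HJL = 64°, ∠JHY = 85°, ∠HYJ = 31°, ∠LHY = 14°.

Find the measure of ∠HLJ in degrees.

1. ∠HYL = 31°  [L on ray YJ]
2. ∠HLY = 135°  [△HYL]
3. ∠HLJ = 45°  [linear pair at L on YJ]

∠HLJ = 45°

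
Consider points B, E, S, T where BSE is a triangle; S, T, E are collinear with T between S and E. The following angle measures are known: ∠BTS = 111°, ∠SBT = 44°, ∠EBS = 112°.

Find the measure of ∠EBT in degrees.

1. ∠BST = 25°  [△BST]
2. ∠BTE = 69°  [linear pair at T on SE]
3. ∠BSE = 25°  [T on ray SE]
4. ∠BES = 43°  [△BSE]
5. ∠BET = 43°  [T on ray ES]
6. ∠EBT = 68°  [△BTE]

∠EBT = 68°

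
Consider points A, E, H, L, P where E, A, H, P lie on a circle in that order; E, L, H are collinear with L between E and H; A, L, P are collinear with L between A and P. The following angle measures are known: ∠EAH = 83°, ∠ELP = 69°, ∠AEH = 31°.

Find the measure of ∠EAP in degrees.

1. ∠ALH = 69°  [vertical angles at L]
2. ∠ALE = 111°  [linear pair at L on EH]
3. ∠EAP = 38°  [△ELA]

∠EAP = 38°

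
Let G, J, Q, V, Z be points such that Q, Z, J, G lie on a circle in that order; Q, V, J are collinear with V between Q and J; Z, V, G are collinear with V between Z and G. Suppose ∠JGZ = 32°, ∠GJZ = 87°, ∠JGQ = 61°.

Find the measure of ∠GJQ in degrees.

∠GJQ = 58°

1. ∠GZJ = 61°  [△ZJG]
2. ∠GQJ = 61°  [same arc JG]
3. ∠GJQ = 58°  [△QJG]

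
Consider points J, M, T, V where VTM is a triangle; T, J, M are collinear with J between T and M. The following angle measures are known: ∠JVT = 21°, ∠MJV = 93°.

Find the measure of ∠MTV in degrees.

1. ∠TJV = 87°  [linear pair at J on TM]
2. ∠JTV = 72°  [△VTJ]
3. ∠MTV = 72°  [J on ray TM]

∠MTV = 72°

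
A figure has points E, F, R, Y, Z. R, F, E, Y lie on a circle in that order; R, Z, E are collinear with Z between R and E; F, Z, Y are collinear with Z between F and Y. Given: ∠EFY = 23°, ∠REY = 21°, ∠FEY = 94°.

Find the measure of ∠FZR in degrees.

∠FZR = 96°

1. ∠EYF = 63°  [△FEY]
2. ∠RFY = 21°  [same arc RY]
3. ∠ERF = 63°  [same arc FE]
4. ∠FZR = 96°  [△RZF]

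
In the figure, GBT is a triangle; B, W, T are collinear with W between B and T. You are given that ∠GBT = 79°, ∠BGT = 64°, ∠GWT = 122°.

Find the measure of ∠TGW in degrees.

1. ∠BTG = 37°  [△GBT]
2. ∠GTW = 37°  [W on ray TB]
3. ∠TGW = 21°  [△GWT]

∠TGW = 21°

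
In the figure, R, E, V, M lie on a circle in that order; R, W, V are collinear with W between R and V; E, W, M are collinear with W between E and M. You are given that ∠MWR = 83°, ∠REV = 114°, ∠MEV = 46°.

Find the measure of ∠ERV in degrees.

1. ∠EWV = 83°  [vertical angles at W]
2. ∠EVR = 51°  [△EWV]
3. ∠ERV = 15°  [△REV]

∠ERV = 15°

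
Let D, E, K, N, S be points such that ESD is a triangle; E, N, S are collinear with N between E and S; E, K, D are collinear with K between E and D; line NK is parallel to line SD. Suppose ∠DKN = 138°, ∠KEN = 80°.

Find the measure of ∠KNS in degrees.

1. ∠EKN = 42°  [linear pair at K on ED]
2. ∠ENK = 58°  [△ENK]
3. ∠KNS = 122°  [linear pair at N on ES]

∠KNS = 122°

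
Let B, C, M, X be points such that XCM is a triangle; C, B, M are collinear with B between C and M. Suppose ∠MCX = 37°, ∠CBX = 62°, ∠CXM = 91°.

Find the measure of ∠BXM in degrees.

∠BXM = 10°

1. ∠CMX = 52°  [△XCM]
2. ∠MBX = 118°  [linear pair at B on CM]
3. ∠BMX = 52°  [B on ray MC]
4. ∠BXM = 10°  [△XBM]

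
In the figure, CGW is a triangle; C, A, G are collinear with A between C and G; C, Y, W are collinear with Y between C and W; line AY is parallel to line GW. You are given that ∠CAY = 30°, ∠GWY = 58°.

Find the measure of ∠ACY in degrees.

∠ACY = 92°

1. ∠CGW = 30°  [AY∥GW, corresponding at A]
2. ∠CWG = 58°  [Y on ray WC]
3. ∠GCW = 92°  [△CGW]
4. ∠ACY = 92°  [A on CG, Y on CW]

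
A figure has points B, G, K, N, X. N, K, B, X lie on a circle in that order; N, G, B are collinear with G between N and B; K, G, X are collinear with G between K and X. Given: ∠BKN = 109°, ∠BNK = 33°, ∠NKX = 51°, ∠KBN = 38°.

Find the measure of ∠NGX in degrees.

1. ∠BXN = 71°  [cyclic NKBX, opposite ∠K+∠X]
2. ∠NBX = 51°  [same arc NX]
3. ∠KXN = 38°  [same arc NK]
4. ∠BNX = 58°  [△NBX]
5. ∠NGX = 84°  [△NGX]

∠NGX = 84°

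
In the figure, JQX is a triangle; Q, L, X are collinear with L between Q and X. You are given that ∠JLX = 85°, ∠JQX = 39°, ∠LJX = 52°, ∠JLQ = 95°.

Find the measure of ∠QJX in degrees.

1. ∠JXL = 43°  [△JLX]
2. ∠JXQ = 43°  [L on ray XQ]
3. ∠QJX = 98°  [△JQX]

∠QJX = 98°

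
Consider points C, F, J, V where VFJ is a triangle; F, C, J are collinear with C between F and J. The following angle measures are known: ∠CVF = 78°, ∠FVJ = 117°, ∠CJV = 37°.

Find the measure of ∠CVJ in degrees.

1. ∠FJV = 37°  [C on ray JF]
2. ∠JFV = 26°  [△VFJ]
3. ∠CFV = 26°  [C on ray FJ]
4. ∠FCV = 76°  [△VFC]
5. ∠JCV = 104°  [linear pair at C on FJ]
6. ∠CVJ = 39°  [△VCJ]

∠CVJ = 39°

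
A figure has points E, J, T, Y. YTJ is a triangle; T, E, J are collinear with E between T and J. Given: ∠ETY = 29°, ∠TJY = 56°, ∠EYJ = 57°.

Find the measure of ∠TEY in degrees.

1. ∠EJY = 56°  [E on ray JT]
2. ∠JEY = 67°  [△YEJ]
3. ∠TEY = 113°  [linear pair at E on TJ]

∠TEY = 113°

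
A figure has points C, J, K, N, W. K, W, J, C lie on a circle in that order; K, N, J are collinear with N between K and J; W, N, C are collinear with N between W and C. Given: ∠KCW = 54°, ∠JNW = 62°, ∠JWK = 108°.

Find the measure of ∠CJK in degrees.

∠CJK = 44°

1. ∠CNK = 62°  [vertical angles at N]
2. ∠JCK = 72°  [cyclic KWJC, opposite ∠W+∠C]
3. ∠CKJ = 64°  [△KNC]
4. ∠CJK = 44°  [△KJC]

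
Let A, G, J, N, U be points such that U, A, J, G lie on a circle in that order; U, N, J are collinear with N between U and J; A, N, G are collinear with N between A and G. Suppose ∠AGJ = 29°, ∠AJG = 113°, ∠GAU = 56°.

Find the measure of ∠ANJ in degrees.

∠ANJ = 85°

1. ∠AUJ = 29°  [same arc AJ]
2. ∠ANU = 95°  [△UNA]
3. ∠ANJ = 85°  [linear pair at N on UJ]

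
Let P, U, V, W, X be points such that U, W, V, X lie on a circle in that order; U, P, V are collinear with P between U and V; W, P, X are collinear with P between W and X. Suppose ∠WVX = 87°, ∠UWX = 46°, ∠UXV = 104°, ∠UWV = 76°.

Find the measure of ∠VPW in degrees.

∠VPW = 109°

1. ∠WUX = 93°  [cyclic UWVX, opposite ∠U+∠V]
2. ∠UVX = 46°  [same arc UX]
3. ∠UXW = 41°  [△UWX]
4. ∠VUX = 30°  [△UVX]
5. ∠UVW = 41°  [same arc UW]
6. ∠VWX = 30°  [same arc VX]
7. ∠VPW = 109°  [△WPV]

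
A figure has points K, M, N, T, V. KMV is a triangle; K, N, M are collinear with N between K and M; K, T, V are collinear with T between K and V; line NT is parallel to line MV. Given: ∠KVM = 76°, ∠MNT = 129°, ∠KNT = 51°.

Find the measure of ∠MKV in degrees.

∠MKV = 53°

1. ∠KTN = 76°  [NT∥MV, corresponding at T]
2. ∠NKT = 53°  [△KNT]
3. ∠MKV = 53°  [N on KM, T on KV]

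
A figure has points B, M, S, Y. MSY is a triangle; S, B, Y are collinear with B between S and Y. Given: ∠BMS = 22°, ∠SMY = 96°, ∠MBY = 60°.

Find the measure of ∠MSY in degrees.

∠MSY = 38°

1. ∠MBS = 120°  [linear pair at B on SY]
2. ∠BSM = 38°  [△MSB]
3. ∠MSY = 38°  [B on ray SY]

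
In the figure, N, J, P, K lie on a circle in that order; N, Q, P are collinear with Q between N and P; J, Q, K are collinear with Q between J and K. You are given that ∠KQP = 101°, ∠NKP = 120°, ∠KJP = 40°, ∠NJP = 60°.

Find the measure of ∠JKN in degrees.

∠JKN = 61°

1. ∠KQN = 79°  [linear pair at Q on NP]
2. ∠KNP = 40°  [same arc PK]
3. ∠JKN = 61°  [△NQK]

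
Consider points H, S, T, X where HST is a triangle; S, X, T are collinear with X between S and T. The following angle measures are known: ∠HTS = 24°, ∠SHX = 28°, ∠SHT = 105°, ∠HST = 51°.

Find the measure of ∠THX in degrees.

∠THX = 77°

1. ∠HTX = 24°  [X on ray TS]
2. ∠HSX = 51°  [X on ray ST]
3. ∠HXS = 101°  [△HSX]
4. ∠HXT = 79°  [linear pair at X on ST]
5. ∠THX = 77°  [△HXT]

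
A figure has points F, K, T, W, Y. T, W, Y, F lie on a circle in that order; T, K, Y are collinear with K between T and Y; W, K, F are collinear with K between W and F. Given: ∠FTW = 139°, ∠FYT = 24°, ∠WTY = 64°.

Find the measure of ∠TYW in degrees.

∠TYW = 17°

1. ∠FYW = 41°  [cyclic TWYF, opposite ∠T+∠Y]
2. ∠FWT = 24°  [same arc TF]
3. ∠WFY = 64°  [same arc WY]
4. ∠TKW = 92°  [△TKW]
5. ∠FWY = 75°  [△WYF]
6. ∠WKY = 88°  [linear pair at K on TY]
7. ∠TYW = 17°  [△WKY]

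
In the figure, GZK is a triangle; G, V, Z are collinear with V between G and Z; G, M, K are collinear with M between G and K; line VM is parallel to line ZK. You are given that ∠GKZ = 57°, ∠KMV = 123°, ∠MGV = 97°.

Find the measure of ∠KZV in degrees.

1. ∠GMV = 57°  [VM∥ZK, corresponding at M]
2. ∠GVM = 26°  [△GVM]
3. ∠MVZ = 154°  [linear pair at V on GZ]
4. ∠KZV = 26°  [VM∥ZK, co-interior at Z–V]

∠KZV = 26°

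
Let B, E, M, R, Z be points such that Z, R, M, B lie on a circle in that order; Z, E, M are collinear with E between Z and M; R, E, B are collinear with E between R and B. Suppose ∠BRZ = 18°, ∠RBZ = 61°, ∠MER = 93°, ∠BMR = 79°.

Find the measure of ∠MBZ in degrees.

1. ∠BMZ = 18°  [same arc ZB]
2. ∠BEZ = 93°  [vertical angles at E]
3. ∠BZM = 26°  [△ZEB]
4. ∠MBZ = 136°  [△ZMB]

∠MBZ = 136°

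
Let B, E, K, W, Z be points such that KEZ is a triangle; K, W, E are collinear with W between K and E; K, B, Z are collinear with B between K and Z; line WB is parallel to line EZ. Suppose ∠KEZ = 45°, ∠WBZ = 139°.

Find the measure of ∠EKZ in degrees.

1. ∠BWK = 45°  [WB∥EZ, corresponding at W]
2. ∠KBW = 41°  [linear pair at B on KZ]
3. ∠BKW = 94°  [△KWB]
4. ∠EKZ = 94°  [W on KE, B on KZ]

∠EKZ = 94°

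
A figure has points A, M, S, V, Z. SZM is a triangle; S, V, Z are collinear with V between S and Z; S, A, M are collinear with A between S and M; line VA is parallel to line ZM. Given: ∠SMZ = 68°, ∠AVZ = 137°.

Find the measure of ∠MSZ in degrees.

∠MSZ = 69°

1. ∠SAV = 68°  [VA∥ZM, corresponding at A]
2. ∠AVS = 43°  [linear pair at V on SZ]
3. ∠ASV = 69°  [△SVA]
4. ∠MSZ = 69°  [V on SZ, A on SM]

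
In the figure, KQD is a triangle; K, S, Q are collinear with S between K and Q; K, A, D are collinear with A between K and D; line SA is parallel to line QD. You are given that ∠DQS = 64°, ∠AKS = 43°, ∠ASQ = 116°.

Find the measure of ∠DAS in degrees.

∠DAS = 107°

1. ∠ASK = 64°  [linear pair at S on KQ]
2. ∠KAS = 73°  [△KSA]
3. ∠DAS = 107°  [linear pair at A on KD]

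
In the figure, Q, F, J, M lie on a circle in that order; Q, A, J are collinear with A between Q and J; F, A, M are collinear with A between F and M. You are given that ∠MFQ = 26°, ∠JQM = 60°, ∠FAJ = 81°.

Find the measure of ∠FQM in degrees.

∠FQM = 115°

1. ∠MAQ = 81°  [vertical angles at A]
2. ∠FMQ = 39°  [△QAM]
3. ∠FQM = 115°  [△QFM]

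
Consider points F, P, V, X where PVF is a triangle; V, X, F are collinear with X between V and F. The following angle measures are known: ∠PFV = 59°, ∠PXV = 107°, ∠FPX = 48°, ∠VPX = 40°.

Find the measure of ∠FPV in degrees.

∠FPV = 88°

1. ∠PVX = 33°  [△PVX]
2. ∠FVP = 33°  [X on ray VF]
3. ∠FPV = 88°  [△PVF]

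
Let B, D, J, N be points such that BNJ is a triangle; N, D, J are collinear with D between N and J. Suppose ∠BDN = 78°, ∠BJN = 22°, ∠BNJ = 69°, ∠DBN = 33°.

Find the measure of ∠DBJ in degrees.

∠DBJ = 56°

1. ∠BDJ = 102°  [linear pair at D on NJ]
2. ∠BJD = 22°  [D on ray JN]
3. ∠DBJ = 56°  [△BDJ]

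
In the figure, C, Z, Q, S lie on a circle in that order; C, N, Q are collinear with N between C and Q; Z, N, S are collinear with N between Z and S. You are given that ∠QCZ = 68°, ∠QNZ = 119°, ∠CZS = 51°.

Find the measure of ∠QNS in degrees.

1. ∠QSZ = 68°  [same arc ZQ]
2. ∠CQS = 51°  [same arc CS]
3. ∠QNS = 61°  [△QNS]

∠QNS = 61°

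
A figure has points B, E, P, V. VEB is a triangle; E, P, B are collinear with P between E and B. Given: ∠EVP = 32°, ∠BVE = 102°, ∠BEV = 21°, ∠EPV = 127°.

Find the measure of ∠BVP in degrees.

1. ∠EBV = 57°  [△VEB]
2. ∠BPV = 53°  [linear pair at P on EB]
3. ∠PBV = 57°  [P on ray BE]
4. ∠BVP = 70°  [△VPB]

∠BVP = 70°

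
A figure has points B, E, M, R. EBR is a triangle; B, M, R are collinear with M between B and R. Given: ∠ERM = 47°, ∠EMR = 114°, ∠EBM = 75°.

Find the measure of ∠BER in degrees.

∠BER = 58°

1. ∠BRE = 47°  [M on ray RB]
2. ∠EBR = 75°  [M on ray BR]
3. ∠BER = 58°  [△EBR]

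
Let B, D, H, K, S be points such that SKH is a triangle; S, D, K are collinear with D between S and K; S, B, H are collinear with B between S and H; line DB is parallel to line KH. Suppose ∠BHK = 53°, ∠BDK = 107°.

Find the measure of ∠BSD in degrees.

∠BSD = 54°

1. ∠KHS = 53°  [B on ray HS]
2. ∠BDS = 73°  [linear pair at D on SK]
3. ∠DBS = 53°  [DB∥KH, corresponding at B]
4. ∠BSD = 54°  [△SDB]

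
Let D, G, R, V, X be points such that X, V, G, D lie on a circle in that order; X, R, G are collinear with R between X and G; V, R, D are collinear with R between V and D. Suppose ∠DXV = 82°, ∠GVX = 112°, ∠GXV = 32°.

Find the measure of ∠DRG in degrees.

1. ∠DGV = 98°  [cyclic XVGD, opposite ∠X+∠G]
2. ∠VGX = 36°  [△XVG]
3. ∠GDV = 32°  [same arc VG]
4. ∠DVG = 50°  [△VGD]
5. ∠VDX = 36°  [same arc XV]
6. ∠DXG = 50°  [same arc GD]
7. ∠DRX = 94°  [△XRD]
8. ∠DRG = 86°  [linear pair at R on XG]

∠DRG = 86°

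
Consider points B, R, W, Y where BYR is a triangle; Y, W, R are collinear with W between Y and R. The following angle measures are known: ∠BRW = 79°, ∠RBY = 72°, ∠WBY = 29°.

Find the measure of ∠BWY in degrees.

∠BWY = 122°

1. ∠BRY = 79°  [W on ray RY]
2. ∠BYR = 29°  [△BYR]
3. ∠BYW = 29°  [W on ray YR]
4. ∠BWY = 122°  [△BYW]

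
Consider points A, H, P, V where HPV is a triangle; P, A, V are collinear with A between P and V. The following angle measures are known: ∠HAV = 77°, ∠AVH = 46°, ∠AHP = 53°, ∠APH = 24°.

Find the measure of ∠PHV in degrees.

1. ∠HVP = 46°  [A on ray VP]
2. ∠HPV = 24°  [A on ray PV]
3. ∠PHV = 110°  [△HPV]

∠PHV = 110°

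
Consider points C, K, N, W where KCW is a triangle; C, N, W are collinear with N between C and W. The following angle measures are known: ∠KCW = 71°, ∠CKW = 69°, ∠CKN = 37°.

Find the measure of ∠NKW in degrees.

∠NKW = 32°

1. ∠CWK = 40°  [△KCW]
2. ∠KCN = 71°  [N on ray CW]
3. ∠CNK = 72°  [△KCN]
4. ∠KWN = 40°  [N on ray WC]
5. ∠KNW = 108°  [linear pair at N on CW]
6. ∠NKW = 32°  [△KNW]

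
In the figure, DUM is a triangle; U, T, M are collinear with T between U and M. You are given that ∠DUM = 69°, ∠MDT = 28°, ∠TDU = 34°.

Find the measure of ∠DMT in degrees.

∠DMT = 49°

1. ∠DUT = 69°  [T on ray UM]
2. ∠DTU = 77°  [△DUT]
3. ∠DTM = 103°  [linear pair at T on UM]
4. ∠DMT = 49°  [△DTM]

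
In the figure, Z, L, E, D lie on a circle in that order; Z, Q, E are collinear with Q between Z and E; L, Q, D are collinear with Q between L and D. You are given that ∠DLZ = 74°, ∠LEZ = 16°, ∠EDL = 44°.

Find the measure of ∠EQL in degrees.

1. ∠EZL = 44°  [same arc LE]
2. ∠LQZ = 62°  [△ZQL]
3. ∠EQL = 118°  [linear pair at Q on ZE]

∠EQL = 118°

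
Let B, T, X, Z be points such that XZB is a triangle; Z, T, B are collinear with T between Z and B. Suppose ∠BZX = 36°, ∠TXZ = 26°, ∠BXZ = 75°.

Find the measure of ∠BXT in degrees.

∠BXT = 49°

1. ∠XBZ = 69°  [△XZB]
2. ∠TZX = 36°  [T on ray ZB]
3. ∠XTZ = 118°  [△XZT]
4. ∠TBX = 69°  [T on ray BZ]
5. ∠BTX = 62°  [linear pair at T on ZB]
6. ∠BXT = 49°  [△XTB]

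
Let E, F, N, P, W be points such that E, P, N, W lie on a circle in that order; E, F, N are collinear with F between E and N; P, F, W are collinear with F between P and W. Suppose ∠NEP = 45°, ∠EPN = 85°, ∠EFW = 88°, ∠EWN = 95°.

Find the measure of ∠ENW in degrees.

∠ENW = 43°

1. ∠NWP = 45°  [same arc PN]
2. ∠NFW = 92°  [linear pair at F on EN]
3. ∠ENW = 43°  [△NFW]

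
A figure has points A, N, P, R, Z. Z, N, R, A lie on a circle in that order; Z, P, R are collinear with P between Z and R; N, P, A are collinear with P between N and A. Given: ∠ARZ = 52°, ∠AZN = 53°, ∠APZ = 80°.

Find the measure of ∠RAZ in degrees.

1. ∠ANZ = 52°  [same arc ZA]
2. ∠NAZ = 75°  [△ZNA]
3. ∠AZR = 25°  [△ZPA]
4. ∠RAZ = 103°  [△ZRA]

∠RAZ = 103°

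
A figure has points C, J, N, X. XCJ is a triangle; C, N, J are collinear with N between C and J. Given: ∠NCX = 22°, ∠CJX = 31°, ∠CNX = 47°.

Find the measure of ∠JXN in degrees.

∠JXN = 16°

1. ∠NJX = 31°  [N on ray JC]
2. ∠JNX = 133°  [linear pair at N on CJ]
3. ∠JXN = 16°  [△XNJ]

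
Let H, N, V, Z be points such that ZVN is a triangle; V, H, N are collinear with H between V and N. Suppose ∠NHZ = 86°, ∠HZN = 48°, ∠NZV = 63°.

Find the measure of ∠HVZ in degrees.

1. ∠HNZ = 46°  [△ZHN]
2. ∠VNZ = 46°  [H on ray NV]
3. ∠NVZ = 71°  [△ZVN]
4. ∠HVZ = 71°  [H on ray VN]

∠HVZ = 71°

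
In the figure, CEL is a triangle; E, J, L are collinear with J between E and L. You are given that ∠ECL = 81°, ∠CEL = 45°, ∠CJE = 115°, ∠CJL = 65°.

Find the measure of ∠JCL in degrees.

1. ∠CLE = 54°  [△CEL]
2. ∠CLJ = 54°  [J on ray LE]
3. ∠JCL = 61°  [△CJL]

∠JCL = 61°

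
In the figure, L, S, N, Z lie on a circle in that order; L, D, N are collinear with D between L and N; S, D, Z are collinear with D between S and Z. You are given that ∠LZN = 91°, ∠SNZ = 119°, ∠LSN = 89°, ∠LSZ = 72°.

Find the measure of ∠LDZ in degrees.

1. ∠SLZ = 61°  [cyclic LSNZ, opposite ∠L+∠N]
2. ∠LNZ = 72°  [same arc LZ]
3. ∠LZS = 47°  [△LSZ]
4. ∠NLZ = 17°  [△LNZ]
5. ∠LDZ = 116°  [△LDZ]

∠LDZ = 116°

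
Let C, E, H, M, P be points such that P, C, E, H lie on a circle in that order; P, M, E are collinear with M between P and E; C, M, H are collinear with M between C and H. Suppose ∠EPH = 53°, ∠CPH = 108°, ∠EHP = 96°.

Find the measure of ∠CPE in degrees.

∠CPE = 55°

1. ∠ECH = 53°  [same arc EH]
2. ∠CEH = 72°  [cyclic PCEH, opposite ∠P+∠E]
3. ∠CHE = 55°  [△CEH]
4. ∠CPE = 55°  [same arc CE]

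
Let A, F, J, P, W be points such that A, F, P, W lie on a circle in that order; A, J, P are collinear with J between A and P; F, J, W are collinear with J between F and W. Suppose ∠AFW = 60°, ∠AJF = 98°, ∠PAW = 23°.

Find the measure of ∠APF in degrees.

∠APF = 75°

1. ∠FJP = 82°  [linear pair at J on AP]
2. ∠PFW = 23°  [same arc PW]
3. ∠APF = 75°  [△FJP]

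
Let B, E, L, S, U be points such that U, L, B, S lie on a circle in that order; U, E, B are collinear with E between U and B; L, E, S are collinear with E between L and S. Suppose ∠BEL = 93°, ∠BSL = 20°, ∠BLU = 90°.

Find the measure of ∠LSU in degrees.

1. ∠BUL = 20°  [same arc LB]
2. ∠LBU = 70°  [△ULB]
3. ∠LSU = 70°  [same arc UL]

∠LSU = 70°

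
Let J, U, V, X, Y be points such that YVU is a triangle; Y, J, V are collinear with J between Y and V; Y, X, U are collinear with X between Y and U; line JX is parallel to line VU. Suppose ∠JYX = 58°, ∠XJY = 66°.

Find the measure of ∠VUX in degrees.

∠VUX = 56°

1. ∠JXY = 56°  [△YJX]
2. ∠JXU = 124°  [linear pair at X on YU]
3. ∠VUX = 56°  [JX∥VU, co-interior at U–X]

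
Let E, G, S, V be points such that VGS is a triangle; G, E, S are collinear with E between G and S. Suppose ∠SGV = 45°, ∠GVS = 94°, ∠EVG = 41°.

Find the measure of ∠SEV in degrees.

∠SEV = 86°

1. ∠EGV = 45°  [E on ray GS]
2. ∠GEV = 94°  [△VGE]
3. ∠SEV = 86°  [linear pair at E on GS]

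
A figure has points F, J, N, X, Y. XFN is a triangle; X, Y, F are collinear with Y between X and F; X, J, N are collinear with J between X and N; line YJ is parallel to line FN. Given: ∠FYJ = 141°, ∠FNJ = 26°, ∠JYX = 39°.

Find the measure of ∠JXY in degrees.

∠JXY = 115°

1. ∠FNX = 26°  [J on ray NX]
2. ∠NFX = 39°  [YJ∥FN, corresponding at Y]
3. ∠FXN = 115°  [△XFN]
4. ∠JXY = 115°  [Y on XF, J on XN]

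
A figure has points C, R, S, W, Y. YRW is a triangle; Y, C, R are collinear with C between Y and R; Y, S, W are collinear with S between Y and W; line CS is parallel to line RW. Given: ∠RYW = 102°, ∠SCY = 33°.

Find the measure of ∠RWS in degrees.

∠RWS = 45°

1. ∠CYS = 102°  [C on YR, S on YW]
2. ∠CSY = 45°  [△YCS]
3. ∠CSW = 135°  [linear pair at S on YW]
4. ∠RWS = 45°  [CS∥RW, co-interior at W–S]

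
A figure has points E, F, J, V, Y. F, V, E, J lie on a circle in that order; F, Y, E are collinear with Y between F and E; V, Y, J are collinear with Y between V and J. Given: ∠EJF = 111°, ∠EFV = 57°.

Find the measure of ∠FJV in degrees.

∠FJV = 54°

1. ∠EVF = 69°  [cyclic FVEJ, opposite ∠V+∠J]
2. ∠FEV = 54°  [△FVE]
3. ∠FJV = 54°  [same arc FV]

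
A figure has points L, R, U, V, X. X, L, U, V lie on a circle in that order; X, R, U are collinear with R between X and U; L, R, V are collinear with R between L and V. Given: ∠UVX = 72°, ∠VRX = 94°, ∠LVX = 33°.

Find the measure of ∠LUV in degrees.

1. ∠ULX = 108°  [cyclic XLUV, opposite ∠L+∠V]
2. ∠LRU = 94°  [vertical angles at R]
3. ∠LUX = 33°  [same arc XL]
4. ∠LXU = 39°  [△XLU]
5. ∠ULV = 53°  [△LRU]
6. ∠LVU = 39°  [same arc LU]
7. ∠LUV = 88°  [△LUV]

∠LUV = 88°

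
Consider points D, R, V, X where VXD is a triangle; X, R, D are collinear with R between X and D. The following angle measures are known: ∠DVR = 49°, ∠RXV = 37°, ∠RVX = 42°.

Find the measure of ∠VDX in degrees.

1. ∠VRX = 101°  [△VXR]
2. ∠DRV = 79°  [linear pair at R on XD]
3. ∠RDV = 52°  [△VRD]
4. ∠VDX = 52°  [R on ray DX]

∠VDX = 52°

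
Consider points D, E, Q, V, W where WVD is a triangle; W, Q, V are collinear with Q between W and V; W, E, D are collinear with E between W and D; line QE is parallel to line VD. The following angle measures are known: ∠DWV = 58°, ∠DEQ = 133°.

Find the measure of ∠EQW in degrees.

1. ∠EWQ = 58°  [Q on WV, E on WD]
2. ∠QEW = 47°  [linear pair at E on WD]
3. ∠EQW = 75°  [△WQE]

∠EQW = 75°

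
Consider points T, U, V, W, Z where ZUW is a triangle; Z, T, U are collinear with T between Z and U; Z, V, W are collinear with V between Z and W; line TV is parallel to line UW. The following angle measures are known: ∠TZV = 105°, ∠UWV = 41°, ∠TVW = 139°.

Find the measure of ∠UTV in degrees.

1. ∠TVZ = 41°  [linear pair at V on ZW]
2. ∠VTZ = 34°  [△ZTV]
3. ∠UTV = 146°  [linear pair at T on ZU]

∠UTV = 146°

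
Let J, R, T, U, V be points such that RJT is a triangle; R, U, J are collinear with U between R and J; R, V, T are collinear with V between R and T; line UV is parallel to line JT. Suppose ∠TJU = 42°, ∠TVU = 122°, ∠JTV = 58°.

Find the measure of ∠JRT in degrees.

1. ∠RJT = 42°  [U on ray JR]
2. ∠JTR = 58°  [V on ray TR]
3. ∠JRT = 80°  [△RJT]

∠JRT = 80°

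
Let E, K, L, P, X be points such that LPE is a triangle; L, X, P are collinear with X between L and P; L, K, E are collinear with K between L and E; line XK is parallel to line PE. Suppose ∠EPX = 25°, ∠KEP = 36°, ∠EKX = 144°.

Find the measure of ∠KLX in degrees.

∠KLX = 119°

1. ∠EPL = 25°  [X on ray PL]
2. ∠LKX = 36°  [linear pair at K on LE]
3. ∠KXL = 25°  [XK∥PE, corresponding at X]
4. ∠KLX = 119°  [△LXK]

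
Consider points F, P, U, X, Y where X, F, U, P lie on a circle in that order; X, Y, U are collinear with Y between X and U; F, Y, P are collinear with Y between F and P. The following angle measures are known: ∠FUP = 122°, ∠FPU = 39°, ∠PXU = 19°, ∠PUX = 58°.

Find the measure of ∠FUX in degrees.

1. ∠FXP = 58°  [cyclic XFUP, opposite ∠X+∠U]
2. ∠PFX = 58°  [same arc XP]
3. ∠FPX = 64°  [△XFP]
4. ∠FUX = 64°  [same arc XF]

∠FUX = 64°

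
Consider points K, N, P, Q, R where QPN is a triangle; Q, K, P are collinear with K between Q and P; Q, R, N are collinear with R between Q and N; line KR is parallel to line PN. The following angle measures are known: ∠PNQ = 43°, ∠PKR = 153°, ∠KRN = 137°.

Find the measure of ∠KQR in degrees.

∠KQR = 110°

1. ∠KRQ = 43°  [KR∥PN, corresponding at R]
2. ∠QKR = 27°  [linear pair at K on QP]
3. ∠KQR = 110°  [△QKR]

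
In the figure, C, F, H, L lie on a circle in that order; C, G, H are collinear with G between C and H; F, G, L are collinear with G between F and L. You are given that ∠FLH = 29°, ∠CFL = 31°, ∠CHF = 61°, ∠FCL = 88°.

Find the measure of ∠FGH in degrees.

1. ∠FCH = 29°  [same arc FH]
2. ∠CGF = 120°  [△CGF]
3. ∠FGH = 60°  [linear pair at G on CH]

∠FGH = 60°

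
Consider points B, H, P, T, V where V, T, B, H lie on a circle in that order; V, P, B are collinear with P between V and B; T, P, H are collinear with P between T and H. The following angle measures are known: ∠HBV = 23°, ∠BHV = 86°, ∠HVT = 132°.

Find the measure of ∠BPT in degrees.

1. ∠HTV = 23°  [same arc VH]
2. ∠BVH = 71°  [△VBH]
3. ∠THV = 25°  [△VTH]
4. ∠BTH = 71°  [same arc BH]
5. ∠TBV = 25°  [same arc VT]
6. ∠BPT = 84°  [△TPB]

∠BPT = 84°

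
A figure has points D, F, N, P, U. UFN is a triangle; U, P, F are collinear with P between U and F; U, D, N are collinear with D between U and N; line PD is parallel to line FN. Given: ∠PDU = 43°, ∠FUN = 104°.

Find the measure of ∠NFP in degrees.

1. ∠FNU = 43°  [PD∥FN, corresponding at D]
2. ∠NFU = 33°  [△UFN]
3. ∠NFP = 33°  [P on ray FU]

∠NFP = 33°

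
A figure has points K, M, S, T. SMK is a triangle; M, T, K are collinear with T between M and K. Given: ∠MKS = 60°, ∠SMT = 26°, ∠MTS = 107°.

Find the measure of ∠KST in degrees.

1. ∠SKT = 60°  [T on ray KM]
2. ∠KTS = 73°  [linear pair at T on MK]
3. ∠KST = 47°  [△STK]

∠KST = 47°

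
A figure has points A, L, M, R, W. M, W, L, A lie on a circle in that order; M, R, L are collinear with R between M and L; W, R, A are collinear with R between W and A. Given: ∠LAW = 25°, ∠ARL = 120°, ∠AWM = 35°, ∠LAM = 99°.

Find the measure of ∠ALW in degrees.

∠ALW = 109°

1. ∠ALM = 35°  [△LRA]
2. ∠AML = 46°  [△MLA]
3. ∠AWL = 46°  [same arc LA]
4. ∠ALW = 109°  [△WLA]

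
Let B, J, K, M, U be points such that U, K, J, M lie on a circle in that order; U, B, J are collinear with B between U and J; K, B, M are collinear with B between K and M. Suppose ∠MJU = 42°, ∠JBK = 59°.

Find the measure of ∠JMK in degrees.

1. ∠MKU = 42°  [same arc UM]
2. ∠KBU = 121°  [linear pair at B on UJ]
3. ∠JUK = 17°  [△UBK]
4. ∠JMK = 17°  [same arc KJ]

∠JMK = 17°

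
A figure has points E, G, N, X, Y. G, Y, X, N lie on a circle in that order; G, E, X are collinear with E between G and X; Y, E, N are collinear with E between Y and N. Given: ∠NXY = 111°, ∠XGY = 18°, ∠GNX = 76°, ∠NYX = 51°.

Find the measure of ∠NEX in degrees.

1. ∠XNY = 18°  [△YXN]
2. ∠NGX = 51°  [same arc XN]
3. ∠GXN = 53°  [△GXN]
4. ∠NEX = 109°  [△XEN]

∠NEX = 109°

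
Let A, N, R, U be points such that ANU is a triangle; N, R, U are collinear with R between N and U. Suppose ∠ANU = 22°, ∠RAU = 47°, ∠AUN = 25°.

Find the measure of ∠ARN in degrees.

1. ∠AUR = 25°  [R on ray UN]
2. ∠ARU = 108°  [△ARU]
3. ∠ARN = 72°  [linear pair at R on NU]

∠ARN = 72°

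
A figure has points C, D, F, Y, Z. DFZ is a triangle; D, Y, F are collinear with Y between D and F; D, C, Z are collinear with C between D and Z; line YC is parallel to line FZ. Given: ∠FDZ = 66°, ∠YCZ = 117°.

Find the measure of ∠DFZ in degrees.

∠DFZ = 51°

1. ∠CDY = 66°  [Y on DF, C on DZ]
2. ∠DCY = 63°  [linear pair at C on DZ]
3. ∠CYD = 51°  [△DYC]
4. ∠DFZ = 51°  [YC∥FZ, corresponding at Y]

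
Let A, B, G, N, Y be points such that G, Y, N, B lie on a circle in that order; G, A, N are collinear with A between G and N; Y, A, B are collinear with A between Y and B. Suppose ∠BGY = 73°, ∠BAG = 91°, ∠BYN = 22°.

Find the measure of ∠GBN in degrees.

∠GBN = 118°

1. ∠BNY = 107°  [cyclic GYNB, opposite ∠G+∠N]
2. ∠BAN = 89°  [linear pair at A on GN]
3. ∠BGN = 22°  [same arc NB]
4. ∠NBY = 51°  [△YNB]
5. ∠BNG = 40°  [△NAB]
6. ∠GBN = 118°  [△GNB]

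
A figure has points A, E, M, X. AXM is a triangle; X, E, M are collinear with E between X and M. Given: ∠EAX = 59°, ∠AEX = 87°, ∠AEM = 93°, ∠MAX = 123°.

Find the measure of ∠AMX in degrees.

∠AMX = 23°

1. ∠AXE = 34°  [△AXE]
2. ∠AXM = 34°  [E on ray XM]
3. ∠AMX = 23°  [△AXM]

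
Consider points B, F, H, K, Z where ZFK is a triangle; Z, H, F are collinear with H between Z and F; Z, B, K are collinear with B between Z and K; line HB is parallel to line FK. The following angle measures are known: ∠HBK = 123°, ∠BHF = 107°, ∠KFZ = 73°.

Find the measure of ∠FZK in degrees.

∠FZK = 50°

1. ∠HBZ = 57°  [linear pair at B on ZK]
2. ∠BHZ = 73°  [linear pair at H on ZF]
3. ∠BZH = 50°  [△ZHB]
4. ∠FZK = 50°  [H on ZF, B on ZK]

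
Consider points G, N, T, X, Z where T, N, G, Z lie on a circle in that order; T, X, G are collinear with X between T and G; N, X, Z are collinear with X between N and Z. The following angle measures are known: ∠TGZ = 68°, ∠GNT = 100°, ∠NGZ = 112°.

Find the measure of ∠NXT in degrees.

1. ∠TNZ = 68°  [same arc TZ]
2. ∠NTZ = 68°  [cyclic TNGZ, opposite ∠T+∠G]
3. ∠NZT = 44°  [△TNZ]
4. ∠NGT = 44°  [same arc TN]
5. ∠GTN = 36°  [△TNG]
6. ∠NXT = 76°  [△TXN]

∠NXT = 76°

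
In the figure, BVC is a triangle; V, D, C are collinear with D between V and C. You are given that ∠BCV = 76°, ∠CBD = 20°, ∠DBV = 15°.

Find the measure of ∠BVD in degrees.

1. ∠BCD = 76°  [D on ray CV]
2. ∠BDC = 84°  [△BDC]
3. ∠BDV = 96°  [linear pair at D on VC]
4. ∠BVD = 69°  [△BVD]

∠BVD = 69°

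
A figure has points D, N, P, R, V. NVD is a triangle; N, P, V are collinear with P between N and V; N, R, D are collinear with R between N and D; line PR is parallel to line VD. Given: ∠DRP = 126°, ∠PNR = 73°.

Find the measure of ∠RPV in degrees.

1. ∠NRP = 54°  [linear pair at R on ND]
2. ∠NPR = 53°  [△NPR]
3. ∠RPV = 127°  [linear pair at P on NV]

∠RPV = 127°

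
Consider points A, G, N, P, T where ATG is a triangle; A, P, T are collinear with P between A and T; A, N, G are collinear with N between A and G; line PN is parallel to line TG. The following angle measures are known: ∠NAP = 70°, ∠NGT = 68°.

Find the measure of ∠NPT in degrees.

1. ∠GAT = 70°  [P on AT, N on AG]
2. ∠AGT = 68°  [N on ray GA]
3. ∠ATG = 42°  [△ATG]
4. ∠APN = 42°  [PN∥TG, corresponding at P]
5. ∠NPT = 138°  [linear pair at P on AT]

∠NPT = 138°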